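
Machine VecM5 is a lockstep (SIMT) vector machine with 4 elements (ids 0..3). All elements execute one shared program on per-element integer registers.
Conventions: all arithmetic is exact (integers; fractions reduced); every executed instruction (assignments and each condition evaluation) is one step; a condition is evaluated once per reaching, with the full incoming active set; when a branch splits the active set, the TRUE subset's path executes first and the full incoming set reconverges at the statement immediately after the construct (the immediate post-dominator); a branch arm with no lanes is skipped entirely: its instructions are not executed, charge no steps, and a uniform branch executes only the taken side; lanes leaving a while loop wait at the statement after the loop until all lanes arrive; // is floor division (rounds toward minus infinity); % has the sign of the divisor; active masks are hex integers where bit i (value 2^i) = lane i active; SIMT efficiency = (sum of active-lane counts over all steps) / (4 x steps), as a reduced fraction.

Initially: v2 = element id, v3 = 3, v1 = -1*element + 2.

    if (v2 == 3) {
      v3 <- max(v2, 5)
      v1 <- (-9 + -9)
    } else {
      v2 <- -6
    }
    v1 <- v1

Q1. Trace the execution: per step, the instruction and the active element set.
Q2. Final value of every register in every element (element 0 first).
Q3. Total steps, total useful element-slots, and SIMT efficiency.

step 0: eval (v2 == 3)               0xf
step 1: v3 <- max(v2, 5)             0x8
step 2: v1 <- (-9 + -9)              0x8
step 3: v2 <- -6                     0x7
step 4: v1 <- v1                     0xf

Answer: 5 steps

v2: -6,-6,-6,3
v3: 3,3,3,5
v1: 2,1,0,-18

steps = 5; useful = 13; efficiency = 13/20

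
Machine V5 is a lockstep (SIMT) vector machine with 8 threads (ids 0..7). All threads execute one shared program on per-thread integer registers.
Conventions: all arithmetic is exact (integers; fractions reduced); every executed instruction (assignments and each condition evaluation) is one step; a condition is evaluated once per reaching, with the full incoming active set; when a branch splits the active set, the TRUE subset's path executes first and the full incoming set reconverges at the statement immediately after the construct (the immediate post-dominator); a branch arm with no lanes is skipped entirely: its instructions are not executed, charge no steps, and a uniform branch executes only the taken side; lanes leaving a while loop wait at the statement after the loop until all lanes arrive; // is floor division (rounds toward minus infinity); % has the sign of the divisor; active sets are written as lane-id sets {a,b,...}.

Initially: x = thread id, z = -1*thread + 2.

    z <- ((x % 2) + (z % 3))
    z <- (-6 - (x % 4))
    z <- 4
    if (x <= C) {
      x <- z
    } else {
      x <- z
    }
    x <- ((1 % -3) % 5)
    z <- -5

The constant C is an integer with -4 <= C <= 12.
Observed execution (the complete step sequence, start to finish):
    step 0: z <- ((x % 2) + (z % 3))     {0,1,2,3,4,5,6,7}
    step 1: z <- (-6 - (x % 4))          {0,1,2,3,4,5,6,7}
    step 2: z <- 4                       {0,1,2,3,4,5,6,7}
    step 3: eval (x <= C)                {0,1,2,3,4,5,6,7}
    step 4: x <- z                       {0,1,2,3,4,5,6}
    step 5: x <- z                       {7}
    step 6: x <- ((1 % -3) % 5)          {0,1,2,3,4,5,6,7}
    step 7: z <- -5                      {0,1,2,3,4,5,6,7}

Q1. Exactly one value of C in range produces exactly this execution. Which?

Answer: C = 6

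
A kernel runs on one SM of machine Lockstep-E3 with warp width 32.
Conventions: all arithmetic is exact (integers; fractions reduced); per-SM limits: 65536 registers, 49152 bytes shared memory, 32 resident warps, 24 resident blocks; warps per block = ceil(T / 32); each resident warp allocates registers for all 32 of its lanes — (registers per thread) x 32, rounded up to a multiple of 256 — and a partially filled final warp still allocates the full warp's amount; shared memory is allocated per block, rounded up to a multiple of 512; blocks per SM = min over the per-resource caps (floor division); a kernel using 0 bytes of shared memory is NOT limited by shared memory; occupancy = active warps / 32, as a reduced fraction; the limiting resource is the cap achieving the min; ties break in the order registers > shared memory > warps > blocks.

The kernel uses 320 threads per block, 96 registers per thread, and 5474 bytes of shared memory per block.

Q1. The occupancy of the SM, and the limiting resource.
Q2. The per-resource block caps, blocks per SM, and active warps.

Answer: occupancy 5/8, limited by registers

registers: 2 blocks
shared memory: 8 blocks
warps: 3 blocks
blocks: 24 blocks

Answer: 2 blocks, 20 active warps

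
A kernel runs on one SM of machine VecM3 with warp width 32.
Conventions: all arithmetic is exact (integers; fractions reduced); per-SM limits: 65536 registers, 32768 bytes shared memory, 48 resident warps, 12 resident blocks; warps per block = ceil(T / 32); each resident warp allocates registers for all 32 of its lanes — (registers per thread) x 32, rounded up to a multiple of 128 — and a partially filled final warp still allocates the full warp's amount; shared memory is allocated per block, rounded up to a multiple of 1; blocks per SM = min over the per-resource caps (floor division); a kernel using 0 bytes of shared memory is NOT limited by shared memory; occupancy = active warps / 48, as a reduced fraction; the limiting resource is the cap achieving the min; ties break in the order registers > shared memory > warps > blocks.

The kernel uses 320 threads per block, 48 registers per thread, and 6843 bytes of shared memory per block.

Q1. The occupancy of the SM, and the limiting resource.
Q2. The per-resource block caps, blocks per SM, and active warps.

Answer: occupancy 5/6, limited by registers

registers: 4 blocks
shared memory: 4 blocks
warps: 4 blocks
blocks: 12 blocks

Answer: 4 blocks, 40 active warps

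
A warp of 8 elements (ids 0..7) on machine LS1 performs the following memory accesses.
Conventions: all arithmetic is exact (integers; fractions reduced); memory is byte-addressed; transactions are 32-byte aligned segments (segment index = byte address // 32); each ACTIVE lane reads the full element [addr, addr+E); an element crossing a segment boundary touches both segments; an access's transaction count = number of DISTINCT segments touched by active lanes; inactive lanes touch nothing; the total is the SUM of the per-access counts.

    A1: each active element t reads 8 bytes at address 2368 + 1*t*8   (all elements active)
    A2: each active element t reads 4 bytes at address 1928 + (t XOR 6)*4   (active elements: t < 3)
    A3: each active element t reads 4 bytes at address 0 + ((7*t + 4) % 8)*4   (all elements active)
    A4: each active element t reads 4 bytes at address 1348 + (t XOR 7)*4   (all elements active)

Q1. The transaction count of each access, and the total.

A1: 2 transactions
A2: 2 transactions
A3: 1 transaction
A4: 2 transactions

Answer: 2,2,1,2; total 7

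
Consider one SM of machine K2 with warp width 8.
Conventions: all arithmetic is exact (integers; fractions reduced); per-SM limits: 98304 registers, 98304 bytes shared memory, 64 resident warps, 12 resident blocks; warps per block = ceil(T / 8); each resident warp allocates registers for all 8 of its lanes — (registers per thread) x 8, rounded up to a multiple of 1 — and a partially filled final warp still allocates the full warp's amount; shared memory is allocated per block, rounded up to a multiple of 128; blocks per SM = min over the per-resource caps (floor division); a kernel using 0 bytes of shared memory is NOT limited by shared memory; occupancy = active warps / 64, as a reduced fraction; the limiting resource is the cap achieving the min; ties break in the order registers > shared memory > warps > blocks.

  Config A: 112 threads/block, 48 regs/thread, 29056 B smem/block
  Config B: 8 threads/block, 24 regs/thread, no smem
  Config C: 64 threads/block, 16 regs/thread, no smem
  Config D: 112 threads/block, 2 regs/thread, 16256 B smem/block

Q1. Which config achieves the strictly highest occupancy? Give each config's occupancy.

occupancies: A 21/32, B 3/16, C 1, D 7/8

Answer: C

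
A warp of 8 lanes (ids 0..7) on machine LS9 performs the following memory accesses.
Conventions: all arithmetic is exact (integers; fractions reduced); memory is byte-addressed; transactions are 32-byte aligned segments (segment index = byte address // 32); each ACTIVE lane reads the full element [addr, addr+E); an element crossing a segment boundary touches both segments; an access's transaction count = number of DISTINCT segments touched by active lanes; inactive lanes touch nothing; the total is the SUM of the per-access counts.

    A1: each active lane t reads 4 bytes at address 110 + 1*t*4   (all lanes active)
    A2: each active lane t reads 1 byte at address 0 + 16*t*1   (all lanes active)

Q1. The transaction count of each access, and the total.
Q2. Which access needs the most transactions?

A1: 2 transactions
A2: 4 transactions

Answer: 2,4; total 6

Answer: A2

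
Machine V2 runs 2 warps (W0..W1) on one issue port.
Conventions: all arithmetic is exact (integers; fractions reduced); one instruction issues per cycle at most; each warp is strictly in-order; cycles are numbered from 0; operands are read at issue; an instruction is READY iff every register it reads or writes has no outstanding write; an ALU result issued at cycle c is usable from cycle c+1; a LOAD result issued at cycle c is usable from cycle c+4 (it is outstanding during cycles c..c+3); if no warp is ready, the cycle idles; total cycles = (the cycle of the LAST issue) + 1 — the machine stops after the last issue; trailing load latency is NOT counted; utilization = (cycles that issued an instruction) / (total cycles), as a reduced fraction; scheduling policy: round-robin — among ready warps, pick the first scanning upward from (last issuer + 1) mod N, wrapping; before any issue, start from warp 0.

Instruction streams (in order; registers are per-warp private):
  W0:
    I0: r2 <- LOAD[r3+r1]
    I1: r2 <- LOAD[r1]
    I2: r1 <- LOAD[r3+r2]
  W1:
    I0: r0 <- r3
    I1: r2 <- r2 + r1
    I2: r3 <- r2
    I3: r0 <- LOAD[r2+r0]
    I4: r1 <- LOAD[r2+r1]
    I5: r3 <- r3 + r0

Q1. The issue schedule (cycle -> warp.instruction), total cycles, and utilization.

cycle 0: W0.I0
cycle 1: W1.I0
cycle 2: W1.I1
cycle 3: W1.I2
cycle 4: W0.I1
cycle 5: W1.I3
cycle 6: W1.I4
cycle 7: idle
cycle 8: W0.I2
cycle 9: W1.I5

Answer: 10 cycles, utilization 9/10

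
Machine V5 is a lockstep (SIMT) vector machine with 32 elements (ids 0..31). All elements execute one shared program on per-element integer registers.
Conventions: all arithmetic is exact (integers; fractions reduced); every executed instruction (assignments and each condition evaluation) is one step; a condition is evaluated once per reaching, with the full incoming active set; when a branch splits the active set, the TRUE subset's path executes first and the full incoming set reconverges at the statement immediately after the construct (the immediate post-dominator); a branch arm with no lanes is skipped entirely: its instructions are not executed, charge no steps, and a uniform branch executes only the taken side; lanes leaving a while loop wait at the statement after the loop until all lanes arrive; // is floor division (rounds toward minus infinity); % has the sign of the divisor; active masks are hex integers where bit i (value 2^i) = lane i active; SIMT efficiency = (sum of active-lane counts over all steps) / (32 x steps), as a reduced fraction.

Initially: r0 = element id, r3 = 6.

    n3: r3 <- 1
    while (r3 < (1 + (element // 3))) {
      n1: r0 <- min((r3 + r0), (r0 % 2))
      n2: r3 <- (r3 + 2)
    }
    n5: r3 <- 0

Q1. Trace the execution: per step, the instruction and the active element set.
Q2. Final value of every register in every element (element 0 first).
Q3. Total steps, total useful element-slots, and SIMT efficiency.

step 0: r3 <- 1                      0xffffffff
step 1: eval (r3 < (1 + (element // 3))) 0xffffffff
step 2: r0 <- min((r3 + r0), (r0 % 2)) 0xfffffff8
step 3: r3 <- (r3 + 2)               0xfffffff8
step 4: eval (r3 < (1 + (element // 3))) 0xfffffff8
step 5: r0 <- min((r3 + r0), (r0 % 2)) 0xfffffe00
step 6: r3 <- (r3 + 2)               0xfffffe00
step 7: eval (r3 < (1 + (element // 3))) 0xfffffe00
step 8: r0 <- min((r3 + r0), (r0 % 2)) 0xffff8000
step 9: r3 <- (r3 + 2)               0xffff8000
step 10: eval (r3 < (1 + (element // 3))) 0xffff8000
step 11: r0 <- min((r3 + r0), (r0 % 2)) 0xffe00000
step 12: r3 <- (r3 + 2)               0xffe00000
step 13: eval (r3 < (1 + (element // 3))) 0xffe00000
step 14: r0 <- min((r3 + r0), (r0 % 2)) 0xf8000000
step 15: r3 <- (r3 + 2)               0xf8000000
step 16: eval (r3 < (1 + (element // 3))) 0xf8000000
step 17: r3 <- 0                      0xffffffff

Answer: 18 steps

r0: 0,1,2,1,0,1,0,1,0,1,0,1,0,1,0,1,0,1,0,1,0,1,0,1,0,1,0,1,0,1,0,1
r3: 0,0,0,0,0,0,0,0,0,0,0,0,0,0,0,0,0,0,0,0,0,0,0,0,0,0,0,0,0,0,0,0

steps = 18; useful = 351; efficiency = 351/576 = 39/64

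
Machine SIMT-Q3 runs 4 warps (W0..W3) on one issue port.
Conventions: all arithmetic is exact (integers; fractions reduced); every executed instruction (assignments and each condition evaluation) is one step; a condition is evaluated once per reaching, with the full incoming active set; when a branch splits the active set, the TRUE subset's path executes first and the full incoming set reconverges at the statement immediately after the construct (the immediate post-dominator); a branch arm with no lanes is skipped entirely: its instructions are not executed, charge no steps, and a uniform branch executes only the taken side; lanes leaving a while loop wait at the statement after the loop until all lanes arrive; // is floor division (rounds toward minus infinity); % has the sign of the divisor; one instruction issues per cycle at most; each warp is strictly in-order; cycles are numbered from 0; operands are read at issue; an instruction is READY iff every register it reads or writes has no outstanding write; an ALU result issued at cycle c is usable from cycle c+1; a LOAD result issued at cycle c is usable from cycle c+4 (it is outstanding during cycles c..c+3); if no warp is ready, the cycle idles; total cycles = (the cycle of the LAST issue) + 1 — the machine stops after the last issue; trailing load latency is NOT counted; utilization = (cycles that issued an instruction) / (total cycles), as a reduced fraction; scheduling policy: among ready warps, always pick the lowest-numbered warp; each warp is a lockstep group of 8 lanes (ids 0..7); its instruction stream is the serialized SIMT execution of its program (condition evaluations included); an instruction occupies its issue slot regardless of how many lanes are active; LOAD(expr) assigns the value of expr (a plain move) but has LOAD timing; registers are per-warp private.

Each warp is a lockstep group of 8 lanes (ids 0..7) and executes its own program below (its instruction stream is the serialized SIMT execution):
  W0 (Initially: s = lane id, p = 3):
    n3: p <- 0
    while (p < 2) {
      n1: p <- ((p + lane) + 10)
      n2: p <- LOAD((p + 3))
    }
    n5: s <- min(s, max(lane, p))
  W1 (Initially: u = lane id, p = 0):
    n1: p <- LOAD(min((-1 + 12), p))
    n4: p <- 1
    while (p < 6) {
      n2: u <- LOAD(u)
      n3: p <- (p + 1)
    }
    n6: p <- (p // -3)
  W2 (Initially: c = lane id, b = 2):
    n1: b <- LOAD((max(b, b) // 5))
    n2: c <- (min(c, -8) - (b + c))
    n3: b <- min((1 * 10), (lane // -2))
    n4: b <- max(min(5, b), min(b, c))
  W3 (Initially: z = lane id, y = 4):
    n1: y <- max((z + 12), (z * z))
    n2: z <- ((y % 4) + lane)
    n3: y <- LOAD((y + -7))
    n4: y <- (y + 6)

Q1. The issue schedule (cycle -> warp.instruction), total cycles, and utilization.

cycle 0: W0.I0
cycle 1: W0.I1
cycle 2: W0.I2
cycle 3: W0.I3
cycle 4: W1.I0
cycle 5: W2.I0
cycle 6: W3.I0
cycle 7: W0.I4
cycle 8: W0.I5
cycle 9: W1.I1
cycle 10: W1.I2
cycle 11: W1.I3
cycle 12: W1.I4
cycle 13: W1.I5
cycle 14: W2.I1
cycle 15: W1.I6
cycle 16: W1.I7
cycle 17: W1.I8
cycle 18: W2.I2
cycle 19: W1.I9
cycle 20: W1.I10
cycle 21: W1.I11
cycle 22: W2.I3
cycle 23: W1.I12
cycle 24: W1.I13
cycle 25: W1.I14
cycle 26: W3.I1
cycle 27: W1.I15
cycle 28: W1.I16
cycle 29: W1.I17
cycle 30: W1.I18
cycle 31: W3.I2
cycle 32: idle
cycle 33: idle
cycle 34: idle
cycle 35: W3.I3

Answer: 36 cycles, utilization 11/12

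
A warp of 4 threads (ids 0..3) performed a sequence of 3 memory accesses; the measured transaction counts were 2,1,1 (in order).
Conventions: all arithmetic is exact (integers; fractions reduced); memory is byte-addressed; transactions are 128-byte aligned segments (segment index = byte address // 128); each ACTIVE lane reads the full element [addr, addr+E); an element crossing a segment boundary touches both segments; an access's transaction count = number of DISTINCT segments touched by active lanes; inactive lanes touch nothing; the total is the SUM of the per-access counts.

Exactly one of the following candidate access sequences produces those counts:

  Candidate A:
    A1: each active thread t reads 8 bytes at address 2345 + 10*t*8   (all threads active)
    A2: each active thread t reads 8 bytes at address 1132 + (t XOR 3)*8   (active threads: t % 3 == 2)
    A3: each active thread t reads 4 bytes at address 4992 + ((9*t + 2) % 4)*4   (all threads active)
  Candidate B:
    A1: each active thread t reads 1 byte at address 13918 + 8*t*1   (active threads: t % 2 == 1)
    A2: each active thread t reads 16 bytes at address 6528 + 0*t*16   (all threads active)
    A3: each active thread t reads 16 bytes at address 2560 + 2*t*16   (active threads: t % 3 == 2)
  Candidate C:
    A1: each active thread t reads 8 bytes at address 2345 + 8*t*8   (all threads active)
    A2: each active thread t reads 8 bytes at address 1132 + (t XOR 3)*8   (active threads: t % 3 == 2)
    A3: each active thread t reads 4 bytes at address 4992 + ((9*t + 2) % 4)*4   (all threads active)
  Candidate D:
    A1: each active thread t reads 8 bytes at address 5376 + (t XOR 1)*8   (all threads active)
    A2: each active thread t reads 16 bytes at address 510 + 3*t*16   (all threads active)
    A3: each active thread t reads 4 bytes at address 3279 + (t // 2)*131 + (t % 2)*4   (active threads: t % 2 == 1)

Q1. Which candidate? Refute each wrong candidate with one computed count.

A: A1 gives 3 transactions, not 2
B: A1 gives 1 transaction, not 2
D: A1 gives 1 transaction, not 2
C: all counts match (2,1,1)

Answer: C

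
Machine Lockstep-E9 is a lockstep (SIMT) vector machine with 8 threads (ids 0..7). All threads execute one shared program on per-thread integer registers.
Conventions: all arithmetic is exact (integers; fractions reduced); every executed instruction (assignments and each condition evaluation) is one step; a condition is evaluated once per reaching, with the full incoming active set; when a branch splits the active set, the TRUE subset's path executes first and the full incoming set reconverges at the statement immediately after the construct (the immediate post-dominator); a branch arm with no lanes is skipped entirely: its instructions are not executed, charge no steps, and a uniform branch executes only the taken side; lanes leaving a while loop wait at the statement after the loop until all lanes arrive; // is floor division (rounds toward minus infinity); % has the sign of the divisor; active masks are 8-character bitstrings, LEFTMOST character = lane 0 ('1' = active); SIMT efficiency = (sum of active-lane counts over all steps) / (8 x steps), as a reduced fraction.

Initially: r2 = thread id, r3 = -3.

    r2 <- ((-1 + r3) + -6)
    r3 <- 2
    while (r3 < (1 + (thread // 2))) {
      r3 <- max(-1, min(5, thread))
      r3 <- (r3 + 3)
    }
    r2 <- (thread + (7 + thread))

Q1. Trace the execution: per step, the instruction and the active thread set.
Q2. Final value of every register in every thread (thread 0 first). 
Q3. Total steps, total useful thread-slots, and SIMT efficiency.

step 0: r2 <- ((-1 + r3) + -6)       11111111
step 1: r3 <- 2                      11111111
step 2: eval (r3 < (1 + (thread // 2))) 11111111
step 3: r3 <- max(-1, min(5, thread)) 00001111
step 4: r3 <- (r3 + 3)               00001111
step 5: eval (r3 < (1 + (thread // 2))) 00001111
step 6: r2 <- (thread + (7 + thread)) 11111111

Answer: 7 steps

r2: 7,9,11,13,15,17,19,21
r3: 2,2,2,2,7,8,8,8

steps = 7; useful = 44; efficiency = 44/56 = 11/14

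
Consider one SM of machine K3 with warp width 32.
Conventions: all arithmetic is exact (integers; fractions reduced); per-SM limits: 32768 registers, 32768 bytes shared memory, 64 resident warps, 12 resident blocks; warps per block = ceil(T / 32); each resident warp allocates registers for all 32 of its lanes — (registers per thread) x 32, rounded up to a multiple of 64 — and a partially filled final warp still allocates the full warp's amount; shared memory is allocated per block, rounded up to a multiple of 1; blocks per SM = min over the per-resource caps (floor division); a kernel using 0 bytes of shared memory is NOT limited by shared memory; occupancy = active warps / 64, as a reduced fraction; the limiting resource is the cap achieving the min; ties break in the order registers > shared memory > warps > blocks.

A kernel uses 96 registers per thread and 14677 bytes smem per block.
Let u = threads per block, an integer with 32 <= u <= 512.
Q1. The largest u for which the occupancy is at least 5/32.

Answer: u = 320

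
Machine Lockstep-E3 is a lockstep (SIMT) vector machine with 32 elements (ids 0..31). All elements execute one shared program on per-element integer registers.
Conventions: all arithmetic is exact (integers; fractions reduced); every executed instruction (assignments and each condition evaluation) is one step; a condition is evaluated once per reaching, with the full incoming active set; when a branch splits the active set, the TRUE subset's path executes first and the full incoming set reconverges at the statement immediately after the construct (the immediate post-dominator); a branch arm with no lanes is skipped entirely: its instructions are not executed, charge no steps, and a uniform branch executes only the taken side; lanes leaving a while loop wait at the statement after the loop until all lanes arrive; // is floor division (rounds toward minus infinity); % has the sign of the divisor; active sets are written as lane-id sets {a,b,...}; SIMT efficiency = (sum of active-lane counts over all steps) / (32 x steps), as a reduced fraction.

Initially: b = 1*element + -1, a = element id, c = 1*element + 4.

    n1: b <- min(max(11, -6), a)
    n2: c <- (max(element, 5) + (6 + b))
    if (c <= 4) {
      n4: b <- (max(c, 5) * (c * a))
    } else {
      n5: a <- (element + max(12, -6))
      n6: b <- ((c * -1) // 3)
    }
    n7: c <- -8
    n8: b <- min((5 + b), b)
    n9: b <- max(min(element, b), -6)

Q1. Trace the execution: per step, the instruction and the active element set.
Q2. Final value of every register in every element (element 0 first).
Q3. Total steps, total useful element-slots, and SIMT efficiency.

step 0: b <- min(max(11, -6), a)     {0,1,2,3,4,5,6,7,8,9,10,11,12,13,14,15,16,17,18,19,20,21,22,23,24,25,26,27,28,29,30,31}
step 1: c <- (max(element, 5) + (6 + b)) {0,1,2,3,4,5,6,7,8,9,10,11,12,13,14,15,16,17,18,19,20,21,22,23,24,25,26,27,28,29,30,31}
step 2: eval (c <= 4)                {0,1,2,3,4,5,6,7,8,9,10,11,12,13,14,15,16,17,18,19,20,21,22,23,24,25,26,27,28,29,30,31}
step 3: a <- (element + max(12, -6)) {0,1,2,3,4,5,6,7,8,9,10,11,12,13,14,15,16,17,18,19,20,21,22,23,24,25,26,27,28,29,30,31}
step 4: b <- ((c * -1) // 3)         {0,1,2,3,4,5,6,7,8,9,10,11,12,13,14,15,16,17,18,19,20,21,22,23,24,25,26,27,28,29,30,31}
step 5: c <- -8                      {0,1,2,3,4,5,6,7,8,9,10,11,12,13,14,15,16,17,18,19,20,21,22,23,24,25,26,27,28,29,30,31}
step 6: b <- min((5 + b), b)         {0,1,2,3,4,5,6,7,8,9,10,11,12,13,14,15,16,17,18,19,20,21,22,23,24,25,26,27,28,29,30,31}
step 7: b <- max(min(element, b), -6) {0,1,2,3,4,5,6,7,8,9,10,11,12,13,14,15,16,17,18,19,20,21,22,23,24,25,26,27,28,29,30,31}

Answer: 8 steps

b: -4,-4,-5,-5,-5,-6,-6,-6,-6,-6,-6,-6,-6,-6,-6,-6,-6,-6,-6,-6,-6,-6,-6,-6,-6,-6,-6,-6,-6,-6,-6,-6
a: 12,13,14,15,16,17,18,19,20,21,22,23,24,25,26,27,28,29,30,31,32,33,34,35,36,37,38,39,40,41,42,43
c: -8,-8,-8,-8,-8,-8,-8,-8,-8,-8,-8,-8,-8,-8,-8,-8,-8,-8,-8,-8,-8,-8,-8,-8,-8,-8,-8,-8,-8,-8,-8,-8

steps = 8; useful = 256; efficiency = 256/256 = 1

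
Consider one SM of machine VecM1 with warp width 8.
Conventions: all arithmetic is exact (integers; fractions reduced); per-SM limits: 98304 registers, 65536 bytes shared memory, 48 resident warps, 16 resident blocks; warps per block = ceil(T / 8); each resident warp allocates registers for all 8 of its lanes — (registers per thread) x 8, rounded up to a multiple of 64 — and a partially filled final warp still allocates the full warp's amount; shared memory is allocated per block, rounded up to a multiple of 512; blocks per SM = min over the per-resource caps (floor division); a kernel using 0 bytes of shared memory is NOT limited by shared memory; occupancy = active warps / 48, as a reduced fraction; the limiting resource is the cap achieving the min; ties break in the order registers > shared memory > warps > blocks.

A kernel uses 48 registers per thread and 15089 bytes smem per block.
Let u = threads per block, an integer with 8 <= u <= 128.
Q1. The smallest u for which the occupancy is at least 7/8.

Answer: u = 81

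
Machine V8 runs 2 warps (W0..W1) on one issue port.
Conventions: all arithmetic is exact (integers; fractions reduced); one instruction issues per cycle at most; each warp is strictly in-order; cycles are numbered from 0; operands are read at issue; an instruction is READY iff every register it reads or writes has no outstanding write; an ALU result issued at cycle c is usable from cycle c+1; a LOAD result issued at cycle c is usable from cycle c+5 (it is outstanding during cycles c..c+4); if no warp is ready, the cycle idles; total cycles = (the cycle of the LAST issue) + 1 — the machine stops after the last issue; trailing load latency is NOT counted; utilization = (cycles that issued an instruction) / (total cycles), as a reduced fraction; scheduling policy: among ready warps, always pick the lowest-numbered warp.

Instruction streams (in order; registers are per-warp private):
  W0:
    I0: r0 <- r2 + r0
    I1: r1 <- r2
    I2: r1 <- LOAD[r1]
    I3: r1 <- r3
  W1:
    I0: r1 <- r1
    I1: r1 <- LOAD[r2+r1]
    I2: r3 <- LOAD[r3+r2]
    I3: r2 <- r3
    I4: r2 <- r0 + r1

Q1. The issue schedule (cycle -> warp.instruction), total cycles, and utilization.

cycle 0: W0.I0
cycle 1: W0.I1
cycle 2: W0.I2
cycle 3: W1.I0
cycle 4: W1.I1
cycle 5: W1.I2
cycle 6: idle
cycle 7: W0.I3
cycle 8: idle
cycle 9: idle
cycle 10: W1.I3
cycle 11: W1.I4

Answer: 12 cycles, utilization 3/4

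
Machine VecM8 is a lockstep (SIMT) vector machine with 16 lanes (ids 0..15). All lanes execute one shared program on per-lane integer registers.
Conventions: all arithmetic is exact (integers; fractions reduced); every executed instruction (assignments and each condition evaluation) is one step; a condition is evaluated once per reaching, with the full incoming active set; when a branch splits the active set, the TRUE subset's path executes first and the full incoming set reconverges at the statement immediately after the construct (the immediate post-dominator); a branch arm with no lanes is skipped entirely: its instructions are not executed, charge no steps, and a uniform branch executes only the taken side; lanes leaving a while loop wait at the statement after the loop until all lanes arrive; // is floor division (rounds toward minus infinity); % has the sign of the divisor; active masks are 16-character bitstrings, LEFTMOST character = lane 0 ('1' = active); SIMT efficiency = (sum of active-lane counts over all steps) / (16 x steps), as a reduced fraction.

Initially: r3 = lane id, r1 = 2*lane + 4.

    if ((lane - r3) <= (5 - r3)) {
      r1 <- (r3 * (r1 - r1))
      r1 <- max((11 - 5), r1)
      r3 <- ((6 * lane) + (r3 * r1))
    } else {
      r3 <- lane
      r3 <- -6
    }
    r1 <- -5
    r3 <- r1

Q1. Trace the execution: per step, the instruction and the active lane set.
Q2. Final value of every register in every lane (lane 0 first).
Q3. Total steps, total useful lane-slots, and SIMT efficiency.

step 0: eval ((lane - r3) <= (5 - r3)) 1111111111111111
step 1: r1 <- (r3 * (r1 - r1))       1111110000000000
step 2: r1 <- max((11 - 5), r1)      1111110000000000
step 3: r3 <- ((6 * lane) + (r3 * r1)) 1111110000000000
step 4: r3 <- lane                   0000001111111111
step 5: r3 <- -6                     0000001111111111
step 6: r1 <- -5                     1111111111111111
step 7: r3 <- r1                     1111111111111111

Answer: 8 steps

r3: -5,-5,-5,-5,-5,-5,-5,-5,-5,-5,-5,-5,-5,-5,-5,-5
r1: -5,-5,-5,-5,-5,-5,-5,-5,-5,-5,-5,-5,-5,-5,-5,-5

steps = 8; useful = 86; efficiency = 86/128 = 43/64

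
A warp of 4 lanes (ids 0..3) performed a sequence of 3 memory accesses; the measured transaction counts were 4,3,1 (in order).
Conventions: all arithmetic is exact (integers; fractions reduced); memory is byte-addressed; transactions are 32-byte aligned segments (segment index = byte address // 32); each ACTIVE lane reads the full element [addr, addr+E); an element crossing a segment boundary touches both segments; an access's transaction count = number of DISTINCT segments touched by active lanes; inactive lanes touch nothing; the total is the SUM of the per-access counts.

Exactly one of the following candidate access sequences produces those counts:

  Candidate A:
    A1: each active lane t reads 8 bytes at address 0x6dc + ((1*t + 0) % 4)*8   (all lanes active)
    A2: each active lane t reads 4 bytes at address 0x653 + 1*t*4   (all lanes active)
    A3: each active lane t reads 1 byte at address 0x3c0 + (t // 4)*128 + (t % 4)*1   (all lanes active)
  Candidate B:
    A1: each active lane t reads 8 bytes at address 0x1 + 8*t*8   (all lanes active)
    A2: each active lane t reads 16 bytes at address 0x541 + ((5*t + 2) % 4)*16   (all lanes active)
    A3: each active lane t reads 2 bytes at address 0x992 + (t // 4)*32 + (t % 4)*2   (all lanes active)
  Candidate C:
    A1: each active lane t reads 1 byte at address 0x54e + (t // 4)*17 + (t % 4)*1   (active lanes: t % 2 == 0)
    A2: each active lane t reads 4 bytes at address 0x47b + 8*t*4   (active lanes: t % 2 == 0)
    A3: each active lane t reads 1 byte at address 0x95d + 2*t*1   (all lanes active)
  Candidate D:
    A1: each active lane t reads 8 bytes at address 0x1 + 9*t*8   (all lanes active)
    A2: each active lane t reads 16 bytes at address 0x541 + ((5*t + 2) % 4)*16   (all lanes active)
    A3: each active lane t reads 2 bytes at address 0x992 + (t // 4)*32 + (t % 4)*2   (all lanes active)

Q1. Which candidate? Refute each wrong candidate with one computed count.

A: A1 gives 2 transactions, not 4
C: A1 gives 1 transaction, not 4
D: A1 gives 5 transactions, not 4
B: all counts match (4,3,1)

Answer: B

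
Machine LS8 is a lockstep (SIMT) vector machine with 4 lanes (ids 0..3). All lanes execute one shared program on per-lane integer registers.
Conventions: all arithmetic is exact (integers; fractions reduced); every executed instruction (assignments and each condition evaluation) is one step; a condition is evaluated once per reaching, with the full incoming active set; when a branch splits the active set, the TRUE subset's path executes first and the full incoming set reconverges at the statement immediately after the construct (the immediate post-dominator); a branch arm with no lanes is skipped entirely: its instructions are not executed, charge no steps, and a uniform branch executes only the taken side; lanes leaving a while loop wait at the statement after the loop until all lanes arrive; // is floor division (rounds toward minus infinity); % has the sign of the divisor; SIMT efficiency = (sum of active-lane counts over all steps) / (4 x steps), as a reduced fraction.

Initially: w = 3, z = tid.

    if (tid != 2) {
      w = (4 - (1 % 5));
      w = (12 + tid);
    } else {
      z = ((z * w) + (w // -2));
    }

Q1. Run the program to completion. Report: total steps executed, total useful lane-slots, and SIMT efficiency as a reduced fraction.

Answer: 4 steps, 11 useful, 11/16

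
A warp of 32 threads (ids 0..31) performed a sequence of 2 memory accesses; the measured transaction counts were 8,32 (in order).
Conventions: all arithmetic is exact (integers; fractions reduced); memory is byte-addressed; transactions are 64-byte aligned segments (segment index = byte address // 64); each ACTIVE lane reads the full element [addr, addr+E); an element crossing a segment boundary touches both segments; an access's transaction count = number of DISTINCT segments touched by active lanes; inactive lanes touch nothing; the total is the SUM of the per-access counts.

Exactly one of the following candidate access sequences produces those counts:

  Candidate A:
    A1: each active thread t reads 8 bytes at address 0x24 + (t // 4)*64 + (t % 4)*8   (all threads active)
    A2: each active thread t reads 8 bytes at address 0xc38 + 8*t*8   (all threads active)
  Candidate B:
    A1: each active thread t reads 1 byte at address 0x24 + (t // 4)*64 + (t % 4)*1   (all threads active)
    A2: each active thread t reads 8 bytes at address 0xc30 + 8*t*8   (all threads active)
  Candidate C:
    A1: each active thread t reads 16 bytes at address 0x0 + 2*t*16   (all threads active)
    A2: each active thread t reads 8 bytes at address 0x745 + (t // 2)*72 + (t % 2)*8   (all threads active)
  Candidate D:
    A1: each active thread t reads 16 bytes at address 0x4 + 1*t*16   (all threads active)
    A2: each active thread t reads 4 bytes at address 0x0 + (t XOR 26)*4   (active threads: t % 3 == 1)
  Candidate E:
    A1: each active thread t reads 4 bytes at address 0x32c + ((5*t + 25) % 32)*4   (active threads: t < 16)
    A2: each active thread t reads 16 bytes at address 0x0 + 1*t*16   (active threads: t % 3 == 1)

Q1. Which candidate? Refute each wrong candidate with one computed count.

A: A1 gives 9 transactions, not 8
C: A1 gives 16 transactions, not 8
D: A1 gives 9 transactions, not 8
E: A1 gives 3 transactions, not 8
B: all counts match (8,32)

Answer: B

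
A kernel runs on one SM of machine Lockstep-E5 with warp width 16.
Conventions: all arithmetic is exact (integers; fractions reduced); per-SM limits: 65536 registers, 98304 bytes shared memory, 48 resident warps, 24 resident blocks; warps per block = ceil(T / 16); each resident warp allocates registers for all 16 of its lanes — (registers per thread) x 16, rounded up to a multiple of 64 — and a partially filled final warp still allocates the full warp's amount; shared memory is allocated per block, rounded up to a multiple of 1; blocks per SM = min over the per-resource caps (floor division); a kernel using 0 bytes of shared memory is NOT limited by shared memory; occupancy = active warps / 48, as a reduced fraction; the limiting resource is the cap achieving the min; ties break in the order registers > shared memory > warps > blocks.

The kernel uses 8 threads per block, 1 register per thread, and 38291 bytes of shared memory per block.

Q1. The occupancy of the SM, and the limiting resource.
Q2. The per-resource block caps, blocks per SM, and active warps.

Answer: occupancy 1/24, limited by shared memory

registers: 1024 blocks
shared memory: 2 blocks
warps: 48 blocks
blocks: 24 blocks

Answer: 2 blocks, 2 active warps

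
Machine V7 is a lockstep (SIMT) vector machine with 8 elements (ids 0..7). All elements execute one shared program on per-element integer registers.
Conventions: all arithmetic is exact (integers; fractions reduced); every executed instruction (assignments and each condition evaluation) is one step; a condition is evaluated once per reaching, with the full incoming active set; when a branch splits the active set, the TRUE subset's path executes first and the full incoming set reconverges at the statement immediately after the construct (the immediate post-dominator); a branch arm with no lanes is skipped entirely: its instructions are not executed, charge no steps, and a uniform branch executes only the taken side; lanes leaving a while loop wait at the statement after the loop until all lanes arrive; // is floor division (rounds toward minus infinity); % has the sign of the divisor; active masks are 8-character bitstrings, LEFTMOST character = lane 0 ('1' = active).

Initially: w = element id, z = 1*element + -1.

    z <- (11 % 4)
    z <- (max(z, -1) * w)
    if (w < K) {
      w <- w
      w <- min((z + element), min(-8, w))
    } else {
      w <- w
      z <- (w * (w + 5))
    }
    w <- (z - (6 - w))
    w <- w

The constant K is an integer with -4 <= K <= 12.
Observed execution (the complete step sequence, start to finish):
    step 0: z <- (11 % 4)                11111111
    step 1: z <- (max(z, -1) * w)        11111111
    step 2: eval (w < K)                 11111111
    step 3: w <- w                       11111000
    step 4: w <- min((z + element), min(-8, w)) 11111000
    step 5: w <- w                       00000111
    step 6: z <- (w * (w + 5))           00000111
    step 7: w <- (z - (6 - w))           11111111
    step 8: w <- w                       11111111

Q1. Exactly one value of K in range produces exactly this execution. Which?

Answer: K = 5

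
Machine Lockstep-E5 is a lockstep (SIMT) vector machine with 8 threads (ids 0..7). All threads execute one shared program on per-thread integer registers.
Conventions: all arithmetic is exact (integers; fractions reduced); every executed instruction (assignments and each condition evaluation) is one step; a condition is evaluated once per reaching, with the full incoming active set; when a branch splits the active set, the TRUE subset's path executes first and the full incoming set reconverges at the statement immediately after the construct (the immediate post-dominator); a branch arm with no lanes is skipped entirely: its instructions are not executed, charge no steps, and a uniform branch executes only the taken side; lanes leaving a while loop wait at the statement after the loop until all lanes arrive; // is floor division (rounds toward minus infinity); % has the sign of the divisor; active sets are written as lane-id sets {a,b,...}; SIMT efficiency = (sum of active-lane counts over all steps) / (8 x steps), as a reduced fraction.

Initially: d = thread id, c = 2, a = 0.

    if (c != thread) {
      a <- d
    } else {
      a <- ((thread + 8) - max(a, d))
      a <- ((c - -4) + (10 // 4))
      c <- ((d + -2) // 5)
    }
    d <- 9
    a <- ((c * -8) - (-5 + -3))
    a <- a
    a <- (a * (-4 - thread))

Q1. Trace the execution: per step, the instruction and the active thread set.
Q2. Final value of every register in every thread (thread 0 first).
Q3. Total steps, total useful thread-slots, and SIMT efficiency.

step 0: eval (c != thread)           {0,1,2,3,4,5,6,7}
step 1: a <- d                       {0,1,3,4,5,6,7}
step 2: a <- ((thread + 8) - max(a, d)) {2}
step 3: a <- ((c - -4) + (10 // 4))  {2}
step 4: c <- ((d + -2) // 5)         {2}
step 5: d <- 9                       {0,1,2,3,4,5,6,7}
step 6: a <- ((c * -8) - (-5 + -3))  {0,1,2,3,4,5,6,7}
step 7: a <- a                       {0,1,2,3,4,5,6,7}
step 8: a <- (a * (-4 - thread))     {0,1,2,3,4,5,6,7}

Answer: 9 steps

d: 9,9,9,9,9,9,9,9
c: 2,2,0,2,2,2,2,2
a: 32,40,-48,56,64,72,80,88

steps = 9; useful = 50; efficiency = 50/72 = 25/36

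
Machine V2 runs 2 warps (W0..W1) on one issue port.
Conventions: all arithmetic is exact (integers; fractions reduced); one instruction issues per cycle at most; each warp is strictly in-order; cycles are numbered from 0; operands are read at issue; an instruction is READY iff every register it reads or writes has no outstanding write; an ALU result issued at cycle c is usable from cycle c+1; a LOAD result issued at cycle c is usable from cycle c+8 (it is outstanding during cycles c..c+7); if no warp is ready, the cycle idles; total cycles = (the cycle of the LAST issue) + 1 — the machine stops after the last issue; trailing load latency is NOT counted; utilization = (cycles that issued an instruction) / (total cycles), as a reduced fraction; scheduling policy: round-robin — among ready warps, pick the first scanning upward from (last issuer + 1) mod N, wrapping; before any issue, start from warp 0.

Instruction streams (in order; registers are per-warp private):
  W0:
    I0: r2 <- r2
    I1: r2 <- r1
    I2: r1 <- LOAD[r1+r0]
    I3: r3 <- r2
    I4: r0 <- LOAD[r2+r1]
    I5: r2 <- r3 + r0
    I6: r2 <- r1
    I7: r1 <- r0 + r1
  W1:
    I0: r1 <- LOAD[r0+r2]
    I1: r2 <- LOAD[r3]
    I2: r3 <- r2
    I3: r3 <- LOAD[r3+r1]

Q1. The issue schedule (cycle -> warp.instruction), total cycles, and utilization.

cycle 0: W0.I0
cycle 1: W1.I0
cycle 2: W0.I1
cycle 3: W1.I1
cycle 4: W0.I2
cycle 5: W0.I3
cycle 6: idle
cycle 7: idle
cycle 8: idle
cycle 9: idle
cycle 10: idle
cycle 11: W1.I2
cycle 12: W0.I4
cycle 13: W1.I3
cycle 14: idle
cycle 15: idle
cycle 16: idle
cycle 17: idle
cycle 18: idle
cycle 19: idle
cycle 20: W0.I5
cycle 21: W0.I6
cycle 22: W0.I7

Answer: 23 cycles, utilization 12/23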